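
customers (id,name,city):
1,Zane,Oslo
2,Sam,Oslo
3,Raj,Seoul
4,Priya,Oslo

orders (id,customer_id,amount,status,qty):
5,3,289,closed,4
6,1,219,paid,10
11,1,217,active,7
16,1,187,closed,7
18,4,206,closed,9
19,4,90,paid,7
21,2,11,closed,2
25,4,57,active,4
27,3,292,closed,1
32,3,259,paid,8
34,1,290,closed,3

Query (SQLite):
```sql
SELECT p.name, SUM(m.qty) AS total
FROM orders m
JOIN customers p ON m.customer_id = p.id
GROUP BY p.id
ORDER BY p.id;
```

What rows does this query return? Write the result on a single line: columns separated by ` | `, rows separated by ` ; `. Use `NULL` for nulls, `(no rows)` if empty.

Zane | 27 ; Sam | 2 ; Raj | 13 ; Priya | 20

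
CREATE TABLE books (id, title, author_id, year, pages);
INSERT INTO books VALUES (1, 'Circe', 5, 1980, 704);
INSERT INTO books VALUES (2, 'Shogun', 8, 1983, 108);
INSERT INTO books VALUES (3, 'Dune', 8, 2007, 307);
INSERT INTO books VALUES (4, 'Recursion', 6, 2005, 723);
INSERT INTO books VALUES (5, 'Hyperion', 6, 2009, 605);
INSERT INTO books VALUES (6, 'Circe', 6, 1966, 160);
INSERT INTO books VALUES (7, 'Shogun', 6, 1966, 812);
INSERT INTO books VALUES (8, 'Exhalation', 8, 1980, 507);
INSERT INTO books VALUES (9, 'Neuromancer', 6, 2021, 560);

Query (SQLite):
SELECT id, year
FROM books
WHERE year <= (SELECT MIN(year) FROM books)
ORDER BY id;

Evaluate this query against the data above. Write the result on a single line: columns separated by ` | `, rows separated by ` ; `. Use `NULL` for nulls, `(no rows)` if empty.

6 | 1966 ; 7 | 1966

Scalar subquery: MIN(year) over all books rows = 1966.
Keep rows where year <= that value.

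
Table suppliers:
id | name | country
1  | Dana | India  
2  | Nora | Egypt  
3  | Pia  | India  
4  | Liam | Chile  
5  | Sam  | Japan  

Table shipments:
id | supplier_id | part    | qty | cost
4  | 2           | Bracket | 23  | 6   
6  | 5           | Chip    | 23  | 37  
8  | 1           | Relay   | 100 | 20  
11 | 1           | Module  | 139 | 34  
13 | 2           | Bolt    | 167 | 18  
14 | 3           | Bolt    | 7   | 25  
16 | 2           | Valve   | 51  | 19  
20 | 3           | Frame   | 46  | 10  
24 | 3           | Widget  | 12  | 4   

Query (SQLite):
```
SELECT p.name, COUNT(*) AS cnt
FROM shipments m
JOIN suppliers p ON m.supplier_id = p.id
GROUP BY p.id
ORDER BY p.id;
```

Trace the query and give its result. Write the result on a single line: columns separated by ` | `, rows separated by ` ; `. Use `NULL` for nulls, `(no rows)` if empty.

Join each shipments row to its suppliers via supplier_id.
Group joined rows by suppliers.id; compute COUNT(*) per group.
  1: ids {8, 11} → COUNT(*)=2
  2: ids {4, 13, 16} → COUNT(*)=3
  3: ids {14, 20, 24} → COUNT(*)=3
  5: ids {6} → COUNT(*)=1

Dana | 2 ; Nora | 3 ; Pia | 3 ; Sam | 1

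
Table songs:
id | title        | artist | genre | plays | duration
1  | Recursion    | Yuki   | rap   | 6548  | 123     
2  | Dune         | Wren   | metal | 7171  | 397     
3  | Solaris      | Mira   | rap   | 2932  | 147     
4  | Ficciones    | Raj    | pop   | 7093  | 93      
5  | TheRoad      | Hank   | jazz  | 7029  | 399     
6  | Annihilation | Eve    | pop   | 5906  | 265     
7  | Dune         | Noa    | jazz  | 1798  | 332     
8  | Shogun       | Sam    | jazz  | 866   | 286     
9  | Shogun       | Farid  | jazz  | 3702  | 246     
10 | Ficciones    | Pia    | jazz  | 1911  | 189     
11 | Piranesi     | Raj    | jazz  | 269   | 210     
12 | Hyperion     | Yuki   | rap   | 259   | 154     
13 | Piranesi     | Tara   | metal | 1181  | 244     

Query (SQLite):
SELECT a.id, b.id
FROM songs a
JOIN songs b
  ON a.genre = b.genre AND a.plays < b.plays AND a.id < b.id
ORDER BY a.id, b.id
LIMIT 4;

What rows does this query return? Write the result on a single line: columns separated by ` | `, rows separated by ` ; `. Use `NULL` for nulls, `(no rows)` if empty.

Pairs (a,b) with same genre, a.plays < b.plays, a.id < b.id.
genre groups: jazz:{5,7,8,9,10,11} metal:{2,13} pop:{4,6} rap:{1,3,12}
Ordered by (a.id, b.id); first 4.

7 | 9 ; 7 | 10 ; 8 | 9 ; 8 | 10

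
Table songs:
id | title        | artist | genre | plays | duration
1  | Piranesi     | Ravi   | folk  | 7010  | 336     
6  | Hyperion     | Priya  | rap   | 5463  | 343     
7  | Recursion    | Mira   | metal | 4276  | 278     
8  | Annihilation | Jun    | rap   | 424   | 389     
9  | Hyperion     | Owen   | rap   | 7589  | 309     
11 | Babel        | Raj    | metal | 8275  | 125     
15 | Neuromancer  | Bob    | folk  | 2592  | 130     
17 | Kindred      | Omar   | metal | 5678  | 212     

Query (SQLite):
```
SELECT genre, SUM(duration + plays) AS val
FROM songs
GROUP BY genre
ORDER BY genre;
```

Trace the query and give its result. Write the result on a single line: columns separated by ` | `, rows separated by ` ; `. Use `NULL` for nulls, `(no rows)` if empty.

For each row compute duration + plays.
Group by genre; take SUM of the expression per group.
  folk: ids {1, 15} → SUM(duration + plays)=10068
  metal: ids {7, 11, 17} → SUM(duration + plays)=18844
  rap: ids {6, 8, 9} → SUM(duration + plays)=14517

folk | 10068 ; metal | 18844 ; rap | 14517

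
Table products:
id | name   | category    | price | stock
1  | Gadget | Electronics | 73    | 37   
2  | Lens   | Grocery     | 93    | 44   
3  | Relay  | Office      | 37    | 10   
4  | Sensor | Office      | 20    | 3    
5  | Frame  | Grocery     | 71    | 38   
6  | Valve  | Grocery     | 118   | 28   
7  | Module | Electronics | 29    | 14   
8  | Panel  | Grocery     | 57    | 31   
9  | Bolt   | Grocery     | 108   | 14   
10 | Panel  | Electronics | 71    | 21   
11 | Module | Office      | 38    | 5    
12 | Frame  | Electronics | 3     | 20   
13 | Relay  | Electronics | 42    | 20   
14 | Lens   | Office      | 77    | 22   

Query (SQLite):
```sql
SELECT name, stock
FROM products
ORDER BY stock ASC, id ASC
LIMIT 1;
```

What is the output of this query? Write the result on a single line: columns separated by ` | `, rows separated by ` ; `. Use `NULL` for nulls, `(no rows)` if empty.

Sensor | 3

Sort by stock asc, tiebreak id asc: (3, id=4), (5, id=11), (10, id=3), (14, id=7) …. Take first 1.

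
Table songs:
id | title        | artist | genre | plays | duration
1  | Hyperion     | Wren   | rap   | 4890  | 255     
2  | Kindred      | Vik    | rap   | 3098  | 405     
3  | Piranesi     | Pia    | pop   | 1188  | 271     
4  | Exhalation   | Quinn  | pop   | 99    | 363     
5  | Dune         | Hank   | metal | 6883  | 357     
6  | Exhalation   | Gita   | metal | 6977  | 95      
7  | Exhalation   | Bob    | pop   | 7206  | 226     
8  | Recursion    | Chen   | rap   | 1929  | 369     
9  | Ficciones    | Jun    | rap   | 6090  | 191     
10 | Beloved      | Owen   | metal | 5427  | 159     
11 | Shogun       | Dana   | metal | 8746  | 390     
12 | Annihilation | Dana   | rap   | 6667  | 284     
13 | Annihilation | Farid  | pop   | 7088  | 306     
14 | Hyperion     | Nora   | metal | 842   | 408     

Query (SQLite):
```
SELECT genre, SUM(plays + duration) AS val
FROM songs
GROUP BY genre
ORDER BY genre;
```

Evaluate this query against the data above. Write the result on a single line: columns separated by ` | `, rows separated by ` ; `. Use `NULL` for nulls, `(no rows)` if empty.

metal | 30284 ; pop | 16747 ; rap | 24178

For each row compute plays + duration.
Group by genre; take SUM of the expression per group.
  metal: ids {5, 6, 10, 11, 14} → SUM(plays + duration)=30284
  pop: ids {3, 4, 7, 13} → SUM(plays + duration)=16747
  rap: ids {1, 2, 8, 9, 12} → SUM(plays + duration)=24178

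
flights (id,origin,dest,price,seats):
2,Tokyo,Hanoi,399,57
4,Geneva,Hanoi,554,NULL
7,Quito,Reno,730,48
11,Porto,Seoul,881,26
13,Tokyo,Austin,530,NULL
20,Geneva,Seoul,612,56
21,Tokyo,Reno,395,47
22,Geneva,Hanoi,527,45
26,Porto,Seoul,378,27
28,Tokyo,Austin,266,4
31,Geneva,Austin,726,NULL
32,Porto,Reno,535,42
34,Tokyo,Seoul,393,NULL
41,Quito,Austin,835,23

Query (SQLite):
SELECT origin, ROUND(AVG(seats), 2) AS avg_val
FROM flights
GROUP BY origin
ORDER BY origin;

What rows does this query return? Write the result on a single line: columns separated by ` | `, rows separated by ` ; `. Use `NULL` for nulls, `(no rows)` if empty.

Partition flights by origin; compute ROUND(AVG(seats), 2) within each group.
  Geneva: ids {4, 20, 22, 31} → ROUND(AVG(seats), 2)=50.5
  Porto: ids {11, 26, 32} → ROUND(AVG(seats), 2)=31.67
  Quito: ids {7, 41} → ROUND(AVG(seats), 2)=35.5
  Tokyo: ids {2, 13, 21, 28, 34} → ROUND(AVG(seats), 2)=36

Geneva | 50.5 ; Porto | 31.67 ; Quito | 35.5 ; Tokyo | 36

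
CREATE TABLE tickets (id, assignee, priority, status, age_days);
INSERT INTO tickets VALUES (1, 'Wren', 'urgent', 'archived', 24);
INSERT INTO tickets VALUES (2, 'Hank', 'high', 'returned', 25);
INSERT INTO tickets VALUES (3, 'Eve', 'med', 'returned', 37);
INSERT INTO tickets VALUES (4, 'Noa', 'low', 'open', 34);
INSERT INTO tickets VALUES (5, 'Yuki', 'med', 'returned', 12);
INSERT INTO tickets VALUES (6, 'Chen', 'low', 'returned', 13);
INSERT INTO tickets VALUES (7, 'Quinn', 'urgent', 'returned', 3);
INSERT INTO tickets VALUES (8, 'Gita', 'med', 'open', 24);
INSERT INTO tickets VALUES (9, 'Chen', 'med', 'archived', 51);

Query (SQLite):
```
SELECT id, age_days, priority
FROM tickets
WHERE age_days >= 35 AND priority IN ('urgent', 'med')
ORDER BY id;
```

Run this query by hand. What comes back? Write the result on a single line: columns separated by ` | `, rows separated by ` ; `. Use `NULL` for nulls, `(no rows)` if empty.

age_days >= 35: ids {3, 9}
priority IN ('urgent', 'med'): ids {1, 3, 5, 7, 8, 9}
Combine with AND.

3 | 37 | med ; 9 | 51 | med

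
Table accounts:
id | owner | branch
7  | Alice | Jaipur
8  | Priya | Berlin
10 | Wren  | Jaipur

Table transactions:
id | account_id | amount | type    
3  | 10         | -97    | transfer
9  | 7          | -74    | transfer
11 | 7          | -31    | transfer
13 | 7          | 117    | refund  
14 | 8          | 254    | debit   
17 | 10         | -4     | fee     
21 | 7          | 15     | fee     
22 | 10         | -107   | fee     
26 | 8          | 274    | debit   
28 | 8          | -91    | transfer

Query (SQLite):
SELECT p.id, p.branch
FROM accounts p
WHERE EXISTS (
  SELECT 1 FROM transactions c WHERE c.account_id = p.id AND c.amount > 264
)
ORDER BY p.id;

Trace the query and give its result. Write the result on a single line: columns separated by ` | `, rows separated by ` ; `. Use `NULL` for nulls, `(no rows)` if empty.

8 | Berlin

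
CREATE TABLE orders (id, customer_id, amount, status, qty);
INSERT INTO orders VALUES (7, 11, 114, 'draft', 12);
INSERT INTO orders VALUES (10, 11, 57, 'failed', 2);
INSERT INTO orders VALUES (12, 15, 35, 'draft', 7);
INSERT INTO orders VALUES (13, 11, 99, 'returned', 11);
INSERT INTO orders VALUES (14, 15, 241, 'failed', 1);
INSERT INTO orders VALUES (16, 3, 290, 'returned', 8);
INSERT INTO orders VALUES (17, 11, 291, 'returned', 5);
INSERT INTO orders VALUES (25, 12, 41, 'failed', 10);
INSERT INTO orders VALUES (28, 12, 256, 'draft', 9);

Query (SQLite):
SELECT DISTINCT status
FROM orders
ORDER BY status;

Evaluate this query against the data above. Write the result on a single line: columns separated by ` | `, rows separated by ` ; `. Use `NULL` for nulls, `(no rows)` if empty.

Collect distinct status values from orders.

draft ; failed ; returned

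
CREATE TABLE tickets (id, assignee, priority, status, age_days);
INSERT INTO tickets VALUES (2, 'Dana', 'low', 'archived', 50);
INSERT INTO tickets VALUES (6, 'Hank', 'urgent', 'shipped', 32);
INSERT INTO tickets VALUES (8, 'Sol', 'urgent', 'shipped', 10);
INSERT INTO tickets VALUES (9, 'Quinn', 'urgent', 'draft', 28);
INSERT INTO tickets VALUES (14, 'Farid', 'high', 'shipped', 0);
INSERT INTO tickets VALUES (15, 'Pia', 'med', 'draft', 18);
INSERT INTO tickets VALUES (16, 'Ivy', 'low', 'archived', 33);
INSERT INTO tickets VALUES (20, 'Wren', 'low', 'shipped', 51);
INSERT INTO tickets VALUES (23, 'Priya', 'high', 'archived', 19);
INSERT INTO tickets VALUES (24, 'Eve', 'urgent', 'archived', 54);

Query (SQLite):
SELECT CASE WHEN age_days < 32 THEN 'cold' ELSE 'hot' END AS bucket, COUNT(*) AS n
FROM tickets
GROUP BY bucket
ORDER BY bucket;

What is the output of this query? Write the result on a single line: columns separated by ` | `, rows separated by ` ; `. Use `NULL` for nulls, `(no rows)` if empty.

cold | 5 ; hot | 5

Bucket rows by age_days < 32 → 'cold' else 'hot'; count each bucket.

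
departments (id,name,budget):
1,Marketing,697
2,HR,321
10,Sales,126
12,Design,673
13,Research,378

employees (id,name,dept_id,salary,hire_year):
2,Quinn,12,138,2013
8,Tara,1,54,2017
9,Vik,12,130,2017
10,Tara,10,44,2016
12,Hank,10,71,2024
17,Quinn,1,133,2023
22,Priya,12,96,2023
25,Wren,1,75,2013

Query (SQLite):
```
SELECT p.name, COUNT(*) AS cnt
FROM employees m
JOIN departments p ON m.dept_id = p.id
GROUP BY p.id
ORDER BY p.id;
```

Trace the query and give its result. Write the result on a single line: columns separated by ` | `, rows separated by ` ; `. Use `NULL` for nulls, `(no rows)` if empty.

Marketing | 3 ; Sales | 2 ; Design | 3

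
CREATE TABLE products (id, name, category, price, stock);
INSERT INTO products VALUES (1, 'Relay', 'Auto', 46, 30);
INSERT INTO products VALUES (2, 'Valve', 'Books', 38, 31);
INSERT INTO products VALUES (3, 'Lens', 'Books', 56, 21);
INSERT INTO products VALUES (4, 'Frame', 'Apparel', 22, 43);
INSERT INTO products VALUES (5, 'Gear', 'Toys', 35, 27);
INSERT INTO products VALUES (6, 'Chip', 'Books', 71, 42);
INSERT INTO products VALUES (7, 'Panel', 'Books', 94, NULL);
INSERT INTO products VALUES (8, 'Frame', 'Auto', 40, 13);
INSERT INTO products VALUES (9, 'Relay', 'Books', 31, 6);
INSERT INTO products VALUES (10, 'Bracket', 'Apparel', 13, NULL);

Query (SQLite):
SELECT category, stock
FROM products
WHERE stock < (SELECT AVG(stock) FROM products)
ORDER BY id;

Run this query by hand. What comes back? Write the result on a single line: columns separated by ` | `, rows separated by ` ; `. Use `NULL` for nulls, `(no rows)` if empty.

Books | 21 ; Auto | 13 ; Books | 6

Scalar subquery: AVG(stock) over all products rows = 26.625.
Keep rows where stock < that value.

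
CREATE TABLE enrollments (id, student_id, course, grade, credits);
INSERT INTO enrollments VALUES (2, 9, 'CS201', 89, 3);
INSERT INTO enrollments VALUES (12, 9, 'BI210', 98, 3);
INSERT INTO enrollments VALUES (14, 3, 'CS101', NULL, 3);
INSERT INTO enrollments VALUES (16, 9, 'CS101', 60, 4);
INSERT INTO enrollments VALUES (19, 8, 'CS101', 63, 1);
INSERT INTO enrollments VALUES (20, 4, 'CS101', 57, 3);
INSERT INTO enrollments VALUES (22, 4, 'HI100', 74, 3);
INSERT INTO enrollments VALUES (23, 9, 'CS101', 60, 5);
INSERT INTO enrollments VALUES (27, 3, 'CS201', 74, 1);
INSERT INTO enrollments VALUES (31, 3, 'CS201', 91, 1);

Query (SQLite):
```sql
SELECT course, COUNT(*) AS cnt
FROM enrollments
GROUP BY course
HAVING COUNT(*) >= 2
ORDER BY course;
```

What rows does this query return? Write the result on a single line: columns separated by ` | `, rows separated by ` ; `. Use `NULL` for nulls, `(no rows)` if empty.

CS101 | 5 ; CS201 | 3

Partition enrollments by course; compute COUNT(*) within each group.
HAVING: keep groups with count ≥ 2.
  BI210: ids {12} → COUNT(*)=1
  CS101: ids {14, 16, 19, 20, 23} → COUNT(*)=5
  CS201: ids {2, 27, 31} → COUNT(*)=3
  HI100: ids {22} → COUNT(*)=1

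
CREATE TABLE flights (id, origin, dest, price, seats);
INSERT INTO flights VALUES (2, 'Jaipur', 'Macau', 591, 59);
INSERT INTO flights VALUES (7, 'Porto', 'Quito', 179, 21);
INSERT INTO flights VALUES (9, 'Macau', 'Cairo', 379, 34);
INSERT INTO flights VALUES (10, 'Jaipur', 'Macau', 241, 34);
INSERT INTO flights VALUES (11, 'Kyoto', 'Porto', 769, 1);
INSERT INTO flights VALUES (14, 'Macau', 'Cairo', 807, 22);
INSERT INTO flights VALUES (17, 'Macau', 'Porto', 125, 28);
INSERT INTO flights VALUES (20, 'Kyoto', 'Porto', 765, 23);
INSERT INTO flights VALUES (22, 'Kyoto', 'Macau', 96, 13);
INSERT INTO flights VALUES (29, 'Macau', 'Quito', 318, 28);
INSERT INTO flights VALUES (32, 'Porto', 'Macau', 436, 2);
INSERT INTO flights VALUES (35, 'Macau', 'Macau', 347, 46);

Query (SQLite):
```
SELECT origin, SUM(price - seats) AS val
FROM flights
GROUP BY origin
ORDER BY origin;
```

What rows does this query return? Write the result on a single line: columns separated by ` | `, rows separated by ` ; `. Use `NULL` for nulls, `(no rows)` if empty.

For each row compute price - seats.
Group by origin; take SUM of the expression per group.
  Jaipur: ids {2, 10} → SUM(price - seats)=739
  Kyoto: ids {11, 20, 22} → SUM(price - seats)=1593
  Macau: ids {9, 14, 17, 29, 35} → SUM(price - seats)=1818
  Porto: ids {7, 32} → SUM(price - seats)=592

Jaipur | 739 ; Kyoto | 1593 ; Macau | 1818 ; Porto | 592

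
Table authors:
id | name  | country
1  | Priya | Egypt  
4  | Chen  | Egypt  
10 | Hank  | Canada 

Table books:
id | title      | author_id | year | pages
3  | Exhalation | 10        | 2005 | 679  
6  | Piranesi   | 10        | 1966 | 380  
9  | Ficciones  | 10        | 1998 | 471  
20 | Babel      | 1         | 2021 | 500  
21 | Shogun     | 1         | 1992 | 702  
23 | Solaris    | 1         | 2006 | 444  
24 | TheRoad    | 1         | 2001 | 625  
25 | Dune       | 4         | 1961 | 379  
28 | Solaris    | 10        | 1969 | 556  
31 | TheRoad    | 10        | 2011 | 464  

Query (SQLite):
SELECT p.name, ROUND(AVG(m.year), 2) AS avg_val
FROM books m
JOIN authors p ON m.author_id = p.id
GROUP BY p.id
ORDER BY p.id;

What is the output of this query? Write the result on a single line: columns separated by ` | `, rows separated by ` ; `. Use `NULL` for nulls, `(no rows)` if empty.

Join each books row to its authors via author_id.
Group joined rows by authors.id; compute ROUND(AVG(m.year), 2) per group.
  1: ids {20, 21, 23, 24} → ROUND(AVG(m.year), 2)=2005
  4: ids {25} → ROUND(AVG(m.year), 2)=1961
  10: ids {3, 6, 9, 28, 31} → ROUND(AVG(m.year), 2)=1989.8

Priya | 2005 ; Chen | 1961 ; Hank | 1989.8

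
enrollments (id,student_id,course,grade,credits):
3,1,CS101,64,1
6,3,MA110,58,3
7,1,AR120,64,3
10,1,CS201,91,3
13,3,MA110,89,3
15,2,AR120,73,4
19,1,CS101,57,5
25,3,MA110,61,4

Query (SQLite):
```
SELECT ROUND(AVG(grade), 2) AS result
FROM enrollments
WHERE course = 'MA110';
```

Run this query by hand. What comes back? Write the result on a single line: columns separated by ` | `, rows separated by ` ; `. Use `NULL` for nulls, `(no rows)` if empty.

Rows where course='MA110' → grade values: [58, 89, 61].
AVG = 208 / 3 (rounded to 2 dp).

69.33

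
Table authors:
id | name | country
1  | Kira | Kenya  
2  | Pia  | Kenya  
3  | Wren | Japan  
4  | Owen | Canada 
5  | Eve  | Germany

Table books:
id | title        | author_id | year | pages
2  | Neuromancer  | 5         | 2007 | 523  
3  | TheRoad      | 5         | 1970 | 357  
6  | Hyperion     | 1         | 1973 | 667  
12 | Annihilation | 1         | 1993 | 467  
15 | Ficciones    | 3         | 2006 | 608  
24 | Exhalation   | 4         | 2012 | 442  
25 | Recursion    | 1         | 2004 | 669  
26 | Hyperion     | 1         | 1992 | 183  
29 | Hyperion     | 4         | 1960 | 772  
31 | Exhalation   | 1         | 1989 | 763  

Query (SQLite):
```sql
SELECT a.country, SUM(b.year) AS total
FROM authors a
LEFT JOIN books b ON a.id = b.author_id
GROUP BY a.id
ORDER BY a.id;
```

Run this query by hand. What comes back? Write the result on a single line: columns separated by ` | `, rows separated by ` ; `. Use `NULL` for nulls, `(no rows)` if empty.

LEFT JOIN keeps every authors row; unmatched ones get NULL for books columns.
Group by authors.id and compute SUM(b.year). SUM over an all-NULL group is NULL.
  1: ids {6, 12, 25, 26, 31} → SUM(b.year)=9951
  2: ids {—} → SUM(b.year)=NULL
  3: ids {15} → SUM(b.year)=2006
  4: ids {24, 29} → SUM(b.year)=3972
  5: ids {2, 3} → SUM(b.year)=3977

Kenya | 9951 ; Kenya | NULL ; Japan | 2006 ; Canada | 3972 ; Germany | 3977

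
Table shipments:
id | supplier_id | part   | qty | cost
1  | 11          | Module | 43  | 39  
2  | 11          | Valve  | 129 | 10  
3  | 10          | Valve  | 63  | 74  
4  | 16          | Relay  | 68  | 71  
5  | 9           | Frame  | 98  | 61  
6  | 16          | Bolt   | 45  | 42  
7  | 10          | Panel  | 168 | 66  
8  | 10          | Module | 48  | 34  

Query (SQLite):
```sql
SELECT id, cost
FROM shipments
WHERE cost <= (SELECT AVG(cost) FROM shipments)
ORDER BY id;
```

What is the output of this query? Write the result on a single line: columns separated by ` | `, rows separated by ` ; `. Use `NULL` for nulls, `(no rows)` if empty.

Scalar subquery: AVG(cost) over all shipments rows = 49.625.
Keep rows where cost <= that value.

1 | 39 ; 2 | 10 ; 6 | 42 ; 8 | 34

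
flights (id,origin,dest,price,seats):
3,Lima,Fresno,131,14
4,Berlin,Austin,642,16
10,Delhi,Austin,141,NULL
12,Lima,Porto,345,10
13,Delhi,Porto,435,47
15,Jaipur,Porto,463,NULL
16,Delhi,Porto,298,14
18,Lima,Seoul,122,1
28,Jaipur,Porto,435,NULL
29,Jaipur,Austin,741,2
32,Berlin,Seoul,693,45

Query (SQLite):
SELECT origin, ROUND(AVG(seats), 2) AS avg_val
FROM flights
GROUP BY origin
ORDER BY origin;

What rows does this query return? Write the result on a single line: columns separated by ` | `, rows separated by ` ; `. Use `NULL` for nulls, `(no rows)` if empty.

Partition flights by origin; compute ROUND(AVG(seats), 2) within each group.
  Berlin: ids {4, 32} → ROUND(AVG(seats), 2)=30.5
  Delhi: ids {10, 13, 16} → ROUND(AVG(seats), 2)=30.5
  Jaipur: ids {15, 28, 29} → ROUND(AVG(seats), 2)=2
  Lima: ids {3, 12, 18} → ROUND(AVG(seats), 2)=8.33

Berlin | 30.5 ; Delhi | 30.5 ; Jaipur | 2 ; Lima | 8.33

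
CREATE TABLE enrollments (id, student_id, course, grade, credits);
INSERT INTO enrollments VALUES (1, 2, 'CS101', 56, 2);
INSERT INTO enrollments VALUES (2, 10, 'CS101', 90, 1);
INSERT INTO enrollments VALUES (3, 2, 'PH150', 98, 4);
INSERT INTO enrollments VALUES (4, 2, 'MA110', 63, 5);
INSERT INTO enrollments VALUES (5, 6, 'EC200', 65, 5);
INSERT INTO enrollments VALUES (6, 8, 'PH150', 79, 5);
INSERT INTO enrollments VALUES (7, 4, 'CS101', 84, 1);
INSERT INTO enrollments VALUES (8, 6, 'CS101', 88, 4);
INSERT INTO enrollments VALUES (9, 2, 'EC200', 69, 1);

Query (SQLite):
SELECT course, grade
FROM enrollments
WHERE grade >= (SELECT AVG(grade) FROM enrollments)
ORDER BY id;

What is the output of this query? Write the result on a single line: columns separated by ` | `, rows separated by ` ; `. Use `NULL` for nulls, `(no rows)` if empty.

Scalar subquery: AVG(grade) over all enrollments rows = 76.888889 (≈; comparison uses full precision).
Keep rows where grade >= that value.

CS101 | 90 ; PH150 | 98 ; PH150 | 79 ; CS101 | 84 ; CS101 | 88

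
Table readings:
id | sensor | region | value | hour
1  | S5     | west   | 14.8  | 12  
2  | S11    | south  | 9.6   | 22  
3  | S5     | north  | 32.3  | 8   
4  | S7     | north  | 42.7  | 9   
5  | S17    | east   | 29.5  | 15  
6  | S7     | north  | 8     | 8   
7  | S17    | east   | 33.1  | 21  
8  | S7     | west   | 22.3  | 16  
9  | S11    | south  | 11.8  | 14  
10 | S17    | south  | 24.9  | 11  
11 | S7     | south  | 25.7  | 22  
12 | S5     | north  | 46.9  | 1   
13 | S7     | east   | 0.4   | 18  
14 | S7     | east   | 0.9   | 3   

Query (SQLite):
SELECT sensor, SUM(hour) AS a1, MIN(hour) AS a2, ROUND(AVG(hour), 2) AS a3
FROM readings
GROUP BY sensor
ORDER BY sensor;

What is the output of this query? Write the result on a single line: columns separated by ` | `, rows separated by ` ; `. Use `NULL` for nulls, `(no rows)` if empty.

S11 | 36 | 14 | 18 ; S17 | 47 | 11 | 15.67 ; S5 | 21 | 1 | 7 ; S7 | 76 | 3 | 12.67

Group readings by sensor.
Per group compute: SUM(hour), MIN(hour), ROUND(AVG(hour), 2).
  S11: ids {2, 9} → SUM(hour)=36, MIN(hour)=14, ROUND(AVG(hour), 2)=18
  S17: ids {5, 7, 10} → SUM(hour)=47, MIN(hour)=11, ROUND(AVG(hour), 2)=15.67
  S5: ids {1, 3, 12} → SUM(hour)=21, MIN(hour)=1, ROUND(AVG(hour), 2)=7
  S7: ids {4, 6, 8, 11, 13, 14} → SUM(hour)=76, MIN(hour)=3, ROUND(AVG(hour), 2)=12.67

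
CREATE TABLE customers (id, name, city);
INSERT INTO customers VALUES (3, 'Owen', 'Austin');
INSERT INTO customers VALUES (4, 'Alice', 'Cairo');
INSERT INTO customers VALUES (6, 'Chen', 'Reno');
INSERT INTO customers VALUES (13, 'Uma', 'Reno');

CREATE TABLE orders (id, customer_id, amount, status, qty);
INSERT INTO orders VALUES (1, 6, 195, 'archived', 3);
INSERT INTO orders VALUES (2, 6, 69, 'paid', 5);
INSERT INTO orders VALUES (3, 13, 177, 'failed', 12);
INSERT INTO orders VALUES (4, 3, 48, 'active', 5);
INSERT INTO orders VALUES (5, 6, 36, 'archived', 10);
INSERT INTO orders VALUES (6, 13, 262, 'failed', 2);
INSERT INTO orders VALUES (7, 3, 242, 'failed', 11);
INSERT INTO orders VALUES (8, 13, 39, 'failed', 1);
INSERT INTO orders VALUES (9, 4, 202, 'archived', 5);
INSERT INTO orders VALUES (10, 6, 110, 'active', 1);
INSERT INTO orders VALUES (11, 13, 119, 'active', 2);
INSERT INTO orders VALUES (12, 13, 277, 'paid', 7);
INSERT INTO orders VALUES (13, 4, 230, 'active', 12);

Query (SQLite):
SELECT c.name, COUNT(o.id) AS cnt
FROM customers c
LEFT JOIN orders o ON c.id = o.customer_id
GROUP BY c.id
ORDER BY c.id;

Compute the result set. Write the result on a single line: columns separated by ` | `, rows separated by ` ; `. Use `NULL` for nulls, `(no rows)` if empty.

Owen | 2 ; Alice | 2 ; Chen | 4 ; Uma | 5

LEFT JOIN keeps every customers row; unmatched ones get NULL for orders columns.
Group by customers.id and compute COUNT(o.id). COUNT(col) of an all-NULL group is 0.
  3: ids {4, 7} → COUNT(o.id)=2
  4: ids {9, 13} → COUNT(o.id)=2
  6: ids {1, 2, 5, 10} → COUNT(o.id)=4
  13: ids {3, 6, 8, 11, 12} → COUNT(o.id)=5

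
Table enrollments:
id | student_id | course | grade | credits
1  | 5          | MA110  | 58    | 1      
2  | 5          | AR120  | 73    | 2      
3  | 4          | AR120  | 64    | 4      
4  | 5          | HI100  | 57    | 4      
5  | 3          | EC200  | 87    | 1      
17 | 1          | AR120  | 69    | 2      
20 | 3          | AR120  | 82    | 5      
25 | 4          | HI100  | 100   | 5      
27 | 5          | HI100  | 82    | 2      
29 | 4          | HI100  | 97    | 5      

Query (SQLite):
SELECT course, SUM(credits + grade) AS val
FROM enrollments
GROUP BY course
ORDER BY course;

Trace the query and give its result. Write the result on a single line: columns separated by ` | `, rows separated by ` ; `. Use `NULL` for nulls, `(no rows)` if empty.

AR120 | 301 ; EC200 | 88 ; HI100 | 352 ; MA110 | 59

For each row compute credits + grade.
Group by course; take SUM of the expression per group.
  AR120: ids {2, 3, 17, 20} → SUM(credits + grade)=301
  EC200: ids {5} → SUM(credits + grade)=88
  HI100: ids {4, 25, 27, 29} → SUM(credits + grade)=352
  MA110: ids {1} → SUM(credits + grade)=59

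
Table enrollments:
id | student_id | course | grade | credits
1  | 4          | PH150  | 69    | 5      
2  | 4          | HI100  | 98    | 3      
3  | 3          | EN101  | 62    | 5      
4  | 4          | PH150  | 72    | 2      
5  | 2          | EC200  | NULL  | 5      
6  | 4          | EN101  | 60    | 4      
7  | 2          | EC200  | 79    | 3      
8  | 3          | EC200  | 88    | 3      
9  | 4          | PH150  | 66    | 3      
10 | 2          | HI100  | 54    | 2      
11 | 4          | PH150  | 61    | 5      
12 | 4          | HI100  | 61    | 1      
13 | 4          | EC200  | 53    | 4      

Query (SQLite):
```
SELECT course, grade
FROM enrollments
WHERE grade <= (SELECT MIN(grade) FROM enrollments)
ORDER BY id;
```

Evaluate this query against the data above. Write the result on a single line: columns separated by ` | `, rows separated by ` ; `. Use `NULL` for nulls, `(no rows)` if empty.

EC200 | 53

Scalar subquery: MIN(grade) over all enrollments rows = 53.
Keep rows where grade <= that value.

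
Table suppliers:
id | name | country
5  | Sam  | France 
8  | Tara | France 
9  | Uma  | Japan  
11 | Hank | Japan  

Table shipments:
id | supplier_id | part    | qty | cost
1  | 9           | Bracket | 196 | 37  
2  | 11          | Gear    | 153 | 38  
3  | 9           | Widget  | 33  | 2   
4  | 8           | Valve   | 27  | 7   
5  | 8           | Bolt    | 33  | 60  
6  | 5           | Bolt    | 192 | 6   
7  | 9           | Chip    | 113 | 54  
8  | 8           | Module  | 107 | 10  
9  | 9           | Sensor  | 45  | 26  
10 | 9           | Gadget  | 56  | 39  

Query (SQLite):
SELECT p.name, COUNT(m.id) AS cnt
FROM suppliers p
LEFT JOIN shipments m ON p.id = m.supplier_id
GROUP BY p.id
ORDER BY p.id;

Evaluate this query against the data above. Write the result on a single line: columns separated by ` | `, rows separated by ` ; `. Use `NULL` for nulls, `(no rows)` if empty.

Sam | 1 ; Tara | 3 ; Uma | 5 ; Hank | 1

LEFT JOIN keeps every suppliers row; unmatched ones get NULL for shipments columns.
Group by suppliers.id and compute COUNT(m.id). COUNT(col) of an all-NULL group is 0.
  5: ids {6} → COUNT(m.id)=1
  8: ids {4, 5, 8} → COUNT(m.id)=3
  9: ids {1, 3, 7, 9, 10} → COUNT(m.id)=5
  11: ids {2} → COUNT(m.id)=1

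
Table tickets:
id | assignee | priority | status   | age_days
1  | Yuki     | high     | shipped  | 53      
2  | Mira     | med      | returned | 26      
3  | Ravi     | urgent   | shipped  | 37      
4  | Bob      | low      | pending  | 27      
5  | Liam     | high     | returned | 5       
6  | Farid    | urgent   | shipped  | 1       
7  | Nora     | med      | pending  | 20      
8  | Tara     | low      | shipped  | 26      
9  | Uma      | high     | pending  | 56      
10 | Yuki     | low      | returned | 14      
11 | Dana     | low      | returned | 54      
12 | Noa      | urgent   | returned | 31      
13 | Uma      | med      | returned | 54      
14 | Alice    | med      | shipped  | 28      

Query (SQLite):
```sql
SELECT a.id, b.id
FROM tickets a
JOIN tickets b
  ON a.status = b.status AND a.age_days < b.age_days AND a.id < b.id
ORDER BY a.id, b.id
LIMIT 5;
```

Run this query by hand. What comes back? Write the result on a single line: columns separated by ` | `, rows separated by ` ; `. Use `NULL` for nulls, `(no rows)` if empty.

2 | 11 ; 2 | 12 ; 2 | 13 ; 4 | 9 ; 5 | 10

Pairs (a,b) with same status, a.age_days < b.age_days, a.id < b.id.
status groups: pending:{4,7,9} returned:{2,5,10,11,12,13} shipped:{1,3,6,8,14}
Ordered by (a.id, b.id); first 5.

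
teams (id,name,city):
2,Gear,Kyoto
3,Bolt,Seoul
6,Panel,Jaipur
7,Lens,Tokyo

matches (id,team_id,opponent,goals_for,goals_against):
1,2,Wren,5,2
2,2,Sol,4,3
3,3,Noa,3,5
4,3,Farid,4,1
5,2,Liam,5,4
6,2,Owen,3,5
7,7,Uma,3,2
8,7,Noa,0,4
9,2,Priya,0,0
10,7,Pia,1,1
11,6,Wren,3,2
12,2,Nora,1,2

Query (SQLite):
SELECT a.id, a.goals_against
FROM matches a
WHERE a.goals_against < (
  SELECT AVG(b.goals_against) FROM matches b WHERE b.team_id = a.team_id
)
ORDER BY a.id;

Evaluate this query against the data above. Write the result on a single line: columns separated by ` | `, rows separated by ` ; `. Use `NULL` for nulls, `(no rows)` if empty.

1 | 2 ; 4 | 1 ; 7 | 2 ; 9 | 0 ; 10 | 1 ; 12 | 2

For each matches row a, compute AVG(goals_against) over rows sharing a.team_id.
Keep row a if a.goals_against < that per-group AVG.
  team_id=2: AVG(goals_against) = 2.666667
  team_id=3: AVG(goals_against) = 3.0
  team_id=6: AVG(goals_against) = 2.0
  team_id=7: AVG(goals_against) = 2.333333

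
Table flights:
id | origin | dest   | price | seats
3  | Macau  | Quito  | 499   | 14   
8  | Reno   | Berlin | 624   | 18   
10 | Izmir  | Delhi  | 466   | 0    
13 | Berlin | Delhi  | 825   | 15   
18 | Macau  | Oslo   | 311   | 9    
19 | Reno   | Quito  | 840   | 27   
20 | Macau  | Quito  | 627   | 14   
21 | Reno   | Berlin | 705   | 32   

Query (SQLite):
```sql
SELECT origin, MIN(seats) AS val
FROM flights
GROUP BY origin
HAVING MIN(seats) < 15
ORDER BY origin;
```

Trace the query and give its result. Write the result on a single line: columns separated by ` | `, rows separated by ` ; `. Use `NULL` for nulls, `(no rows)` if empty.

Izmir | 0 ; Macau | 9

Partition flights by origin; compute MIN(seats) within each group.
HAVING: keep groups where MIN(seats) < 15.
  Berlin: ids {13} → MIN(seats)=15
  Izmir: ids {10} → MIN(seats)=0
  Macau: ids {3, 18, 20} → MIN(seats)=9
  Reno: ids {8, 19, 21} → MIN(seats)=18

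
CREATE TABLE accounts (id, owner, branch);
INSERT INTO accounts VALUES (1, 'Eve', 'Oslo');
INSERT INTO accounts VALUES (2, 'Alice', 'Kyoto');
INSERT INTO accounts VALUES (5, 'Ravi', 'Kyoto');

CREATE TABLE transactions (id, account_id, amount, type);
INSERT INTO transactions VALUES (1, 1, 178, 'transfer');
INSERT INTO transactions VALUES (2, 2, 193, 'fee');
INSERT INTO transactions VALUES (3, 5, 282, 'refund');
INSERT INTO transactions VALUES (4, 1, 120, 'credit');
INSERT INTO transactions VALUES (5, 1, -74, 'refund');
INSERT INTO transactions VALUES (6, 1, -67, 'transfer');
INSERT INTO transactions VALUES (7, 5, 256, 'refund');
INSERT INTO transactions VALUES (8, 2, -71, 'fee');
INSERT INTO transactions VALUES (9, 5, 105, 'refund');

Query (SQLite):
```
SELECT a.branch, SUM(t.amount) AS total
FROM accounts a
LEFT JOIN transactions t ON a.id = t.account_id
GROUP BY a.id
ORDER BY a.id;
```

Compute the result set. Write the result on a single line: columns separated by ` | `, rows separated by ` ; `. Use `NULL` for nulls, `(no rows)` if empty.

LEFT JOIN keeps every accounts row; unmatched ones get NULL for transactions columns.
Group by accounts.id and compute SUM(t.amount). SUM over an all-NULL group is NULL.
  1: ids {1, 4, 5, 6} → SUM(t.amount)=157
  2: ids {2, 8} → SUM(t.amount)=122
  5: ids {3, 7, 9} → SUM(t.amount)=643

Oslo | 157 ; Kyoto | 122 ; Kyoto | 643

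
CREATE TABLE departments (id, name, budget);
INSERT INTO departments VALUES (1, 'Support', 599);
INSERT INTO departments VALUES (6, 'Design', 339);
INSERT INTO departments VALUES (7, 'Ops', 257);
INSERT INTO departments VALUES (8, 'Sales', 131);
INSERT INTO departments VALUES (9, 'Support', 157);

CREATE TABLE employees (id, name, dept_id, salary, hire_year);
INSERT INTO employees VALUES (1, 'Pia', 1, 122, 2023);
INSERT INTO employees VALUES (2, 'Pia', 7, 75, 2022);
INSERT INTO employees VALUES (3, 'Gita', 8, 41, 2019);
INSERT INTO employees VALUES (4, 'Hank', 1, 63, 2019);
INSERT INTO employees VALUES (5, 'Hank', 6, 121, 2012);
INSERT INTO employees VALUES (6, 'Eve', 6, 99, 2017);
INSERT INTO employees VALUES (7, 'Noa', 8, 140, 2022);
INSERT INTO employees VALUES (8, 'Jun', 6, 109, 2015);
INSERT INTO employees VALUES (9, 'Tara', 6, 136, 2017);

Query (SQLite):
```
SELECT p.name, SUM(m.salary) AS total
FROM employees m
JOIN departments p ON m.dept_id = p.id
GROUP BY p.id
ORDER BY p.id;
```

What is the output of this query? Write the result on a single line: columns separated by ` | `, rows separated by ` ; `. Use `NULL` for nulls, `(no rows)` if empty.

Support | 185 ; Design | 465 ; Ops | 75 ; Sales | 181

Join each employees row to its departments via dept_id.
Group joined rows by departments.id; compute SUM(m.salary) per group.
  1: ids {1, 4} → SUM(m.salary)=185
  6: ids {5, 6, 8, 9} → SUM(m.salary)=465
  7: ids {2} → SUM(m.salary)=75
  8: ids {3, 7} → SUM(m.salary)=181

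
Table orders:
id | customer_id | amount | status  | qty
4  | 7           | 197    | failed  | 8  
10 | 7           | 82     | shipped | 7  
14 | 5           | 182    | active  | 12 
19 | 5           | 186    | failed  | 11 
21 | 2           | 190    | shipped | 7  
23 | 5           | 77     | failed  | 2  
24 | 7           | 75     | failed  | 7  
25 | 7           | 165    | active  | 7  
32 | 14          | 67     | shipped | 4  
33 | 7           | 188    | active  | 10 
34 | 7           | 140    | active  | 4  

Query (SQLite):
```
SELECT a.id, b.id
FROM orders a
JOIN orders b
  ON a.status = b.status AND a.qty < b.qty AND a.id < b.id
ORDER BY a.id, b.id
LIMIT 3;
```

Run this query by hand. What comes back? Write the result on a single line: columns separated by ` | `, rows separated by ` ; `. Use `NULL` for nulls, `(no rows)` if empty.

Pairs (a,b) with same status, a.qty < b.qty, a.id < b.id.
status groups: active:{14,25,33,34} failed:{4,19,23,24} shipped:{10,21,32}
Ordered by (a.id, b.id); first 3.

4 | 19 ; 23 | 24 ; 25 | 33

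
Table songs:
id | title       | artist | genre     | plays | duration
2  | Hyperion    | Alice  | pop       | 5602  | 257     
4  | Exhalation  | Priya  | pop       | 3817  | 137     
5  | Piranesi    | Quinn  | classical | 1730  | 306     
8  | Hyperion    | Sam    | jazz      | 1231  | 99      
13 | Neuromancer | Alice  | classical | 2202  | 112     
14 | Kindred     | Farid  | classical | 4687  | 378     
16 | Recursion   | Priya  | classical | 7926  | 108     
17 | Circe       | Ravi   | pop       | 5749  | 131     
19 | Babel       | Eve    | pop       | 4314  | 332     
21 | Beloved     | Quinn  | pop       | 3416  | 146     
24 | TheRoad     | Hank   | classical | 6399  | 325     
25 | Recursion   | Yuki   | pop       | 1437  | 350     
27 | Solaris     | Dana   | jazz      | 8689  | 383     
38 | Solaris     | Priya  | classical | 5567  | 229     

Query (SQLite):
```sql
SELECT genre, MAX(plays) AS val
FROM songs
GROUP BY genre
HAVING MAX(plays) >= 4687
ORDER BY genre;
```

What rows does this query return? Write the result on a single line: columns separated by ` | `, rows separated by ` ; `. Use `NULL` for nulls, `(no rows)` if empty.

classical | 7926 ; jazz | 8689 ; pop | 5749

Partition songs by genre; compute MAX(plays) within each group.
HAVING: keep groups where MAX(plays) >= 4687.
  classical: ids {5, 13, 14, 16, 24, 38} → MAX(plays)=7926
  jazz: ids {8, 27} → MAX(plays)=8689
  pop: ids {2, 4, 17, 19, 21, 25} → MAX(plays)=5749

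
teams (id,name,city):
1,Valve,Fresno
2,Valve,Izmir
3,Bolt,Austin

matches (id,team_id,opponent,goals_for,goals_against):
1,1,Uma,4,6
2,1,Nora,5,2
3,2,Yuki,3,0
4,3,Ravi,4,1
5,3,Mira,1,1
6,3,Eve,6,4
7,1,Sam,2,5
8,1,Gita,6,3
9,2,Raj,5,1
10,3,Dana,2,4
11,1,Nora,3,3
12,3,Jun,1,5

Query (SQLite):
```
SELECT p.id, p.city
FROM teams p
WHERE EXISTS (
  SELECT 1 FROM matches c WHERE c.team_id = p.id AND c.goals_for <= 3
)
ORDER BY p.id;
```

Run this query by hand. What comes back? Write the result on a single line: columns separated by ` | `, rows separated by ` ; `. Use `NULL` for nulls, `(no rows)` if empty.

1 | Fresno ; 2 | Izmir ; 3 | Austin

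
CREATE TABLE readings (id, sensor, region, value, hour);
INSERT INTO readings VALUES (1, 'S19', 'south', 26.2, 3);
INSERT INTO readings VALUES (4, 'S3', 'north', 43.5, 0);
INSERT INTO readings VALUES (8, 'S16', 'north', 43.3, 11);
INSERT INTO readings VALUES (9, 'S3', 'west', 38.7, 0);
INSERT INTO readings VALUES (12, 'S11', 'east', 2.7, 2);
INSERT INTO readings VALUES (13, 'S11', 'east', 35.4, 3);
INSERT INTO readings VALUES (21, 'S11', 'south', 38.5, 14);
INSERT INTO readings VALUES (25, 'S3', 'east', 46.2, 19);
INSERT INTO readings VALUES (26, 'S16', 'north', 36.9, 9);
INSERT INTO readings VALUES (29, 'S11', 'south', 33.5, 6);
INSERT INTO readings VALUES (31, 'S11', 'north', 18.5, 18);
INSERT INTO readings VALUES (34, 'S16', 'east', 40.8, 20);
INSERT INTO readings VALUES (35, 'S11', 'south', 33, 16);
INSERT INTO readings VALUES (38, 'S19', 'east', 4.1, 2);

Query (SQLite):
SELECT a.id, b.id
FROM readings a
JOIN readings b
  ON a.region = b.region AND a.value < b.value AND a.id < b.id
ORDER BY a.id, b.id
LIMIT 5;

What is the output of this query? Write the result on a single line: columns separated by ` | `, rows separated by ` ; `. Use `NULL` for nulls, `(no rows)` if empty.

Pairs (a,b) with same region, a.value < b.value, a.id < b.id.
region groups: east:{12,13,25,34,38} north:{4,8,26,31} south:{1,21,29,35} west:{9}
Ordered by (a.id, b.id); first 5.

1 | 21 ; 1 | 29 ; 1 | 35 ; 12 | 13 ; 12 | 25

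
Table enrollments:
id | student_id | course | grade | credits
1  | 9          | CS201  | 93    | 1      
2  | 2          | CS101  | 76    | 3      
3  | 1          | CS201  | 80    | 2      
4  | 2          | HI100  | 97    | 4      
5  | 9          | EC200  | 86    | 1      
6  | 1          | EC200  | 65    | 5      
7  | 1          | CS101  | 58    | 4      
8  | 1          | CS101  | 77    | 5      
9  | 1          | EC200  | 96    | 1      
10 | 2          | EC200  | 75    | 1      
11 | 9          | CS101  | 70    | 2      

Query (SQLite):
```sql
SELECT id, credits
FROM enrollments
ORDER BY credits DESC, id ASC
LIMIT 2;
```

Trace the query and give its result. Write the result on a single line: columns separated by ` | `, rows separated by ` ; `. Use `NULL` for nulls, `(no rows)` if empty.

6 | 5 ; 8 | 5

Sort by credits desc, tiebreak id asc: (5, id=6), (5, id=8), (4, id=4), (4, id=7), (3, id=2) …. Take first 2.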